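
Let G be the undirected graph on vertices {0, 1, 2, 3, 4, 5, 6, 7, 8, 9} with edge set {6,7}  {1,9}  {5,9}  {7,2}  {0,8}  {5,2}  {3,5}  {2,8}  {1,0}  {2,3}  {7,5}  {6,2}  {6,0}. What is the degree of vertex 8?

2

Neighbors of 8: 0, 2.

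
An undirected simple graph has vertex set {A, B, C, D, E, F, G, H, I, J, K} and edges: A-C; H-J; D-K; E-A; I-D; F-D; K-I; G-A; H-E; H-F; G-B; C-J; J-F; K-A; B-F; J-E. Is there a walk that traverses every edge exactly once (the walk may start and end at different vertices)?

Degrees: A:4, B:2, C:2, D:3, E:3, F:4, G:2, H:3, I:2, J:4, K:3
Odd-degree vertices: D, E, H, K (4 total).
With 4 odd-degree vertices (more than two), no single trail can use every edge.

No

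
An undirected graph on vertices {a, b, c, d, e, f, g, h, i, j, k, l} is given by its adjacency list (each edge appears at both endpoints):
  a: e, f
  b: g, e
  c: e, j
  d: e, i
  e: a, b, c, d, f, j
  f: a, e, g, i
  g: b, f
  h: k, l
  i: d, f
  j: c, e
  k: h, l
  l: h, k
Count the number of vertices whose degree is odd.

Degrees: a:2, b:2, c:2, d:2, e:6, f:4, g:2, h:2, i:2, j:2, k:2, l:2
Odd-degree vertices: none.

0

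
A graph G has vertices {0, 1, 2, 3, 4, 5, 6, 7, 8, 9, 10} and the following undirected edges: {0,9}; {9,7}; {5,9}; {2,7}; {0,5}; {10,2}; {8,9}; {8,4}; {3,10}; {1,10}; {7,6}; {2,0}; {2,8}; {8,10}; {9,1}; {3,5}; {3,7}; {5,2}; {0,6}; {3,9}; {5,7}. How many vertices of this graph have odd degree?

Degrees: 0:4, 1:2, 2:5, 3:4, 4:1, 5:5, 6:2, 7:5, 8:4, 9:6, 10:4
Odd-degree vertices: 2, 4, 5, 7.

4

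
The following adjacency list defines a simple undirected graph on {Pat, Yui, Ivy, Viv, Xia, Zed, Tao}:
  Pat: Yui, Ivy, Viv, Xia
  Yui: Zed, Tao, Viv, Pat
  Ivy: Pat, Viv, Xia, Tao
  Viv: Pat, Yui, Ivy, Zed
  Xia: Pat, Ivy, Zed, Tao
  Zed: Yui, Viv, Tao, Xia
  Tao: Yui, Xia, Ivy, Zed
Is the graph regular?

Degrees: Pat:4, Yui:4, Ivy:4, Viv:4, Xia:4, Zed:4, Tao:4
Every vertex has degree 4, so the graph is 4-regular.

Yes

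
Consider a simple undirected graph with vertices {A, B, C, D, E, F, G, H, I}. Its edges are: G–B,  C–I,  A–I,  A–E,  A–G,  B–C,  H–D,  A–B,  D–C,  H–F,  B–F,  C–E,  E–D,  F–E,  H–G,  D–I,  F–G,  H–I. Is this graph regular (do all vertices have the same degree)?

Degrees: A:4, B:4, C:4, D:4, E:4, F:4, G:4, H:4, I:4
All degrees equal 4; the graph is regular.

Yes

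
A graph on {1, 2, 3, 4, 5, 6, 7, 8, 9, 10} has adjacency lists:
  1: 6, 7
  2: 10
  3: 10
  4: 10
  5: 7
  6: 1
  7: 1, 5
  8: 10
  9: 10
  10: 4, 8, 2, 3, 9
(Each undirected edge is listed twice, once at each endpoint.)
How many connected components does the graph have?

2

Component: {1, 5, 6, 7}
Component: {2, 3, 4, 8, 9, 10}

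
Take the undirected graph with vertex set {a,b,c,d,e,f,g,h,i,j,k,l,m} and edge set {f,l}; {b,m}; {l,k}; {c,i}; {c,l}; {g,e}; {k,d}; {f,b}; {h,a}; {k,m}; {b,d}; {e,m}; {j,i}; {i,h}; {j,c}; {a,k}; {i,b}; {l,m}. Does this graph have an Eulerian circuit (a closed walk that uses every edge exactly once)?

Degrees: a:2, b:4, c:3, d:2, e:2, f:2, g:1, h:2, i:4, j:2, k:4, l:4, m:4
c, g have odd degree; an Eulerian circuit needs every degree to be even, so none exists.

No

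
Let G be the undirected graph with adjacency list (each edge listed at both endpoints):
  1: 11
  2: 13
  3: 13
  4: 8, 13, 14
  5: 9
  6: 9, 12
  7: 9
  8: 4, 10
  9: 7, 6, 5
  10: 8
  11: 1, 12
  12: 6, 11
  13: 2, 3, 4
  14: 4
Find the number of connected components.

Component: {1, 5, 6, 7, 9, 11, 12}
Component: {2, 3, 4, 8, 10, 13, 14}

2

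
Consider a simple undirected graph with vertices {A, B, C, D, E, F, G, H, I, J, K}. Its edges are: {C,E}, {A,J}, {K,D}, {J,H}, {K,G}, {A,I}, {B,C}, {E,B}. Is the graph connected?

No

Component: {F}
Component: {B, C, E}
Component: {D, G, K}
Component: {A, H, I, J}
There are 4 separate components, so the graph is not connected.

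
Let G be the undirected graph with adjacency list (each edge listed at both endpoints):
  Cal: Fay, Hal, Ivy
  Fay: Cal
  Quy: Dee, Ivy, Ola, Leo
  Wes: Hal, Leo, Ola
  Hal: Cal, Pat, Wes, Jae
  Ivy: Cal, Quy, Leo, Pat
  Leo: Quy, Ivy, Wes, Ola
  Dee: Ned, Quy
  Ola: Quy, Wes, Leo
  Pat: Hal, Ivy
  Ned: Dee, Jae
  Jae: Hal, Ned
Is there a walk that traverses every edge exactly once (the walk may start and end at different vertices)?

Degrees: Cal:3, Fay:1, Quy:4, Wes:3, Hal:4, Ivy:4, Leo:4, Dee:2, Ola:3, Pat:2, Ned:2, Jae:2
Odd-degree vertices: Cal, Fay, Wes, Ola (4 total).
An Eulerian trail requires 0 or 2 odd-degree vertices; here there are 4.

No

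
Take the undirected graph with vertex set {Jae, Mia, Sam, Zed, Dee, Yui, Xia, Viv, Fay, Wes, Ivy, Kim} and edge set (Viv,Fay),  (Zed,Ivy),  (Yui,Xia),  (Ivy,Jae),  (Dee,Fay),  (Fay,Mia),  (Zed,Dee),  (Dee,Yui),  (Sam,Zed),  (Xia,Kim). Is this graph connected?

Component: {Wes}
Component: {Jae, Mia, Sam, Zed, Dee, Yui, Xia, Viv, Fay, Ivy, Kim}
There are 2 separate components, so the graph is not connected.

No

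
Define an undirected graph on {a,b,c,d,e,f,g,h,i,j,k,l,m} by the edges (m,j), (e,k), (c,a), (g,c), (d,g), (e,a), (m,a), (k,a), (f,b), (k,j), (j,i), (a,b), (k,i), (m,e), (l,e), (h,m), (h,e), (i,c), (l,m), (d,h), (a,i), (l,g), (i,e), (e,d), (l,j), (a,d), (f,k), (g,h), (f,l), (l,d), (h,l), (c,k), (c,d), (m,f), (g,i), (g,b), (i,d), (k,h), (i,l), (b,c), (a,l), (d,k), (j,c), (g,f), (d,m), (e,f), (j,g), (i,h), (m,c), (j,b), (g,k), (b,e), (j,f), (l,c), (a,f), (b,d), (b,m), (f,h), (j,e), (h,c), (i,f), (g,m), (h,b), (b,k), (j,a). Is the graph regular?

Yes

Degrees: a:10, b:10, c:10, d:10, e:10, f:10, g:10, h:10, i:10, j:10, k:10, l:10, m:10
Every vertex has degree 10, so the graph is 10-regular.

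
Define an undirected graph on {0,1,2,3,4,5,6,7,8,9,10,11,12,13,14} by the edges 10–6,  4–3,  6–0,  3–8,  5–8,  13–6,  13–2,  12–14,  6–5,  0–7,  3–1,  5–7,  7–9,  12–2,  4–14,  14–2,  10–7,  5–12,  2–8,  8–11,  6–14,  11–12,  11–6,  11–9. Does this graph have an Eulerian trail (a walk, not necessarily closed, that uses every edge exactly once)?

Degrees: 0:2, 1:1, 2:4, 3:3, 4:2, 5:4, 6:6, 7:4, 8:4, 9:2, 10:2, 11:4, 12:4, 13:2, 14:4
Odd-degree vertices: 1, 3 (2 total).
The non-isolated vertices are connected and exactly 2 have odd degree, so an Eulerian trail exists (from 1 to 3).

Yes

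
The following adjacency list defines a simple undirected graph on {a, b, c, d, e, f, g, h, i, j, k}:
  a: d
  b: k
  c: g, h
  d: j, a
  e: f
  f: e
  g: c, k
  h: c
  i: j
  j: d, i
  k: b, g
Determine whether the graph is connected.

No

Component: {e, f}
Component: {a, d, i, j}
Component: {b, c, g, h, k}
No edge joins these 3 groups, so the graph is disconnected.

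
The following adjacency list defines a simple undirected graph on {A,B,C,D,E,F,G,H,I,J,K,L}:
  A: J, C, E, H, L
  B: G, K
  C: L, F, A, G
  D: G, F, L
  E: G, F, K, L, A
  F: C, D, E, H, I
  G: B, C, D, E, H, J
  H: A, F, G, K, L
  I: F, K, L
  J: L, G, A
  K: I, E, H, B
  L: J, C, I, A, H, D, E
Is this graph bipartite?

No

The cycle E-A-L-E has length 3, which is odd, so the graph is not bipartite.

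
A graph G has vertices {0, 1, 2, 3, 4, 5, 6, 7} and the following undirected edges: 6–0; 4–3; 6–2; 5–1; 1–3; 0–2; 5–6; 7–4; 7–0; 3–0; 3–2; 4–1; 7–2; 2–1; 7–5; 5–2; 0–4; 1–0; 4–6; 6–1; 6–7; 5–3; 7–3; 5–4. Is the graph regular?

Yes

Degrees: 0:6, 1:6, 2:6, 3:6, 4:6, 5:6, 6:6, 7:6
All degrees equal 6; the graph is regular.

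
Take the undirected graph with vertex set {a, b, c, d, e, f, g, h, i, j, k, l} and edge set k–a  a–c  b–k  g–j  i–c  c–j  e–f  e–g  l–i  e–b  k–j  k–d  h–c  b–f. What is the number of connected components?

Component: {a, b, c, d, e, f, g, h, i, j, k, l}

1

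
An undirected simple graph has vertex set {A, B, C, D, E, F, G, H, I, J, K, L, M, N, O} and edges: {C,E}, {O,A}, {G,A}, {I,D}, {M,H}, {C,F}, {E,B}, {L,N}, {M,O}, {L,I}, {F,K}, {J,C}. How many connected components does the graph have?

3

Component: {D, I, L, N}
Component: {A, G, H, M, O}
Component: {B, C, E, F, J, K}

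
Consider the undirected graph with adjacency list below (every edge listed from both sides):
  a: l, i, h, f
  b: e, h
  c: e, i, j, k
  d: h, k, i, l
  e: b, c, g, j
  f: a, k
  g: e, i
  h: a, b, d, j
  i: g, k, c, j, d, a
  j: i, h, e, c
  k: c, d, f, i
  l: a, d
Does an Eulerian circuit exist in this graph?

Degrees: a:4, b:2, c:4, d:4, e:4, f:2, g:2, h:4, i:6, j:4, k:4, l:2
All degrees are even and the non-isolated vertices are connected — an Eulerian circuit exists.

Yes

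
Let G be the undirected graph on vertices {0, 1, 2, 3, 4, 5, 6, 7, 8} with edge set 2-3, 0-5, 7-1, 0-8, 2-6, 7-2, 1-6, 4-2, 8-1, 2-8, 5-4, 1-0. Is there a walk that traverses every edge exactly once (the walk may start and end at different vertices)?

Degrees: 0:3, 1:4, 2:5, 3:1, 4:2, 5:2, 6:2, 7:2, 8:3
Odd-degree vertices: 0, 2, 3, 8 (4 total).
An Eulerian trail requires 0 or 2 odd-degree vertices; here there are 4.

No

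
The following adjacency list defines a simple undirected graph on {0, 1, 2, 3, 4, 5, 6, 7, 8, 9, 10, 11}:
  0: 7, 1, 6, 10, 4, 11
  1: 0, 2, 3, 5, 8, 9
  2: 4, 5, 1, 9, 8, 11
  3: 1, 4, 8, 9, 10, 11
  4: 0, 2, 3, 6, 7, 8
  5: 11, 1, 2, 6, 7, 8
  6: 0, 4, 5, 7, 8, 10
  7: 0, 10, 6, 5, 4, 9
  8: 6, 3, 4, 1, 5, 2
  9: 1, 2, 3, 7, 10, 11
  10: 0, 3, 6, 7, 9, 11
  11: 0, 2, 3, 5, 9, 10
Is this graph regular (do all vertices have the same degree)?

Yes

Degrees: 0:6, 1:6, 2:6, 3:6, 4:6, 5:6, 6:6, 7:6, 8:6, 9:6, 10:6, 11:6
All degrees equal 6; the graph is regular.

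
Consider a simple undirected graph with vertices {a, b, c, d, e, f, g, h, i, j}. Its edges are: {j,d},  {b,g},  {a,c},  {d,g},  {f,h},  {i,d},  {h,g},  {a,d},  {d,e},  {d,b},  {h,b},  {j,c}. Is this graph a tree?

|V| = 10, |E| = 12.
Connected but with 12 > 9 edges, so it has a cycle and is not a tree.

No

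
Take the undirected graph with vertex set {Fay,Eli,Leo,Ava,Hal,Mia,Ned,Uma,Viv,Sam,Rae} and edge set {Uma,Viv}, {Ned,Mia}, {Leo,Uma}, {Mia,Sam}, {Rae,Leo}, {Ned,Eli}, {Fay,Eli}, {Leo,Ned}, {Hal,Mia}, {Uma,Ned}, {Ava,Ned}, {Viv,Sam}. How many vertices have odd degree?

8

Degrees: Fay:1, Eli:2, Leo:3, Ava:1, Hal:1, Mia:3, Ned:5, Uma:3, Viv:2, Sam:2, Rae:1
Odd-degree vertices: Fay, Leo, Ava, Hal, Mia, Ned, Uma, Rae.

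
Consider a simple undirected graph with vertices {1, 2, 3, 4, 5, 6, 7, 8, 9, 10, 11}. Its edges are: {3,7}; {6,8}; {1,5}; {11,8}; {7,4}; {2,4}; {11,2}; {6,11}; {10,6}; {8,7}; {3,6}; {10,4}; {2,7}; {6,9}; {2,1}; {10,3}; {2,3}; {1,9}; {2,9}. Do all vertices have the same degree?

Degrees: 1:3, 2:6, 3:4, 4:3, 5:1, 6:5, 7:4, 8:3, 9:3, 10:3, 11:3
Vertex 5 has degree 1 while 2 has degree 6, so the graph is not regular.

No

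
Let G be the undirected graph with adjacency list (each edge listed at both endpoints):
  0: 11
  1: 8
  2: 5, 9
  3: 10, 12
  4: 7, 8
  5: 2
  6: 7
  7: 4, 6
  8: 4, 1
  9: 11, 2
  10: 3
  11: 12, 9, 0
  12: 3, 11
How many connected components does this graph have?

2

Component: {1, 4, 6, 7, 8}
Component: {0, 2, 3, 5, 9, 10, 11, 12}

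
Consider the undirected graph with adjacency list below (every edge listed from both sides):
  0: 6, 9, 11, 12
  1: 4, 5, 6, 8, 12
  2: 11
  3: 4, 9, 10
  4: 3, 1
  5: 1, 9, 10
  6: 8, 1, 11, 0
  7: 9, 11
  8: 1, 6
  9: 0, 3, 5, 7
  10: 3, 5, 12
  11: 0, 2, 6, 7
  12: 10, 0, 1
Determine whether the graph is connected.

A breadth-first search from 0 visits 0, 12, 9, 11, 6, 10, 1, 7, 3, 5, 2, 8, 4 — all 13 vertices — so the graph is connected.

Yes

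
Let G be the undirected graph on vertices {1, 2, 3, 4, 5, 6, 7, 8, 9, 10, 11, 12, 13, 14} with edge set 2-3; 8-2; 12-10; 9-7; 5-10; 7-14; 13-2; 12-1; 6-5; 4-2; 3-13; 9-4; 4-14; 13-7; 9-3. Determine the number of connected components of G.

Component: {11}
Component: {1, 5, 6, 10, 12}
Component: {2, 3, 4, 7, 8, 9, 13, 14}

3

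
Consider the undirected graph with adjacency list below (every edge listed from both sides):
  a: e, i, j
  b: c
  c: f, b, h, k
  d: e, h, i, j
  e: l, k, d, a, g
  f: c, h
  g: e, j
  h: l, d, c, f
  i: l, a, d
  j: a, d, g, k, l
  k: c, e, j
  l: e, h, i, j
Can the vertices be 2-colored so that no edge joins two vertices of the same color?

The cycle h-f-c-h has length 3, which is odd, so the graph is not bipartite.

No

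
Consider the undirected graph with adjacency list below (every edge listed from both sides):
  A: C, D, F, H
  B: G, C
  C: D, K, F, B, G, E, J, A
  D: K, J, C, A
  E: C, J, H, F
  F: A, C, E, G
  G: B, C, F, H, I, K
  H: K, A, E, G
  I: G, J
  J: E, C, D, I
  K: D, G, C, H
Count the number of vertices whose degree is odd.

0

Degrees: A:4, B:2, C:8, D:4, E:4, F:4, G:6, H:4, I:2, J:4, K:4
Odd-degree vertices: none.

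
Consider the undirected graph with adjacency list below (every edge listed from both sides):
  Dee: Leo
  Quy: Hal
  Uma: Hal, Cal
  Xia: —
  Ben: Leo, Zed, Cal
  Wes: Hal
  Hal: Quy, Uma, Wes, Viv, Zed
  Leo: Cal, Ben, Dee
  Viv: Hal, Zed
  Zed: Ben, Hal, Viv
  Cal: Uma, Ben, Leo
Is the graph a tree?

No

|V| = 11, |E| = 12.
It is not connected, so it is not a tree.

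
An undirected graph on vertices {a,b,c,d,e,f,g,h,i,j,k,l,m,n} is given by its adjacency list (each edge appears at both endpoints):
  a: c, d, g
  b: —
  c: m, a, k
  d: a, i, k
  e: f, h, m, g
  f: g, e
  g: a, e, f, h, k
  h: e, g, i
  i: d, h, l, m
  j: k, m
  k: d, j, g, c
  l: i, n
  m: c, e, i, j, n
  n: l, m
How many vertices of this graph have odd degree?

Degrees: a:3, b:0, c:3, d:3, e:4, f:2, g:5, h:3, i:4, j:2, k:4, l:2, m:5, n:2
Odd-degree vertices: a, c, d, g, h, m.

6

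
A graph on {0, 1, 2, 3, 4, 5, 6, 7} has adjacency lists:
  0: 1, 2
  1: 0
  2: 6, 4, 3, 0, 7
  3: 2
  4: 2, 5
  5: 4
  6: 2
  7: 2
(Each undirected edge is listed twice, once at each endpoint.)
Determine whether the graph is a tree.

The graph has 8 vertices and 7 edges.
Connected and |E| = |V| - 1, which characterizes a tree.

Yes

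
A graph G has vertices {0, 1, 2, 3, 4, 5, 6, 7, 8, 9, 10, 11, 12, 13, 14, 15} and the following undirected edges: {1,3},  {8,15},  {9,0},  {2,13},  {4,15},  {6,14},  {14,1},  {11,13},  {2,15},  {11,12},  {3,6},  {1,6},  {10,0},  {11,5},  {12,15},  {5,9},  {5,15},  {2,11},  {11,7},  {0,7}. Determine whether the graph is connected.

Component: {1, 3, 6, 14}
Component: {0, 2, 4, 5, 7, 8, 9, 10, 11, 12, 13, 15}
No edge joins these 2 groups, so the graph is disconnected.

No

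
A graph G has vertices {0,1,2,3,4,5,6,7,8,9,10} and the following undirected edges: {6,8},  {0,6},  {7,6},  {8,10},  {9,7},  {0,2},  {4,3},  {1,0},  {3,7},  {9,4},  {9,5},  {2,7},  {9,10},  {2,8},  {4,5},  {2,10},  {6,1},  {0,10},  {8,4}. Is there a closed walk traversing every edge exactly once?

Yes

Degrees: 0:4, 1:2, 2:4, 3:2, 4:4, 5:2, 6:4, 7:4, 8:4, 9:4, 10:4
All degrees are even and the non-isolated vertices are connected — an Eulerian circuit exists.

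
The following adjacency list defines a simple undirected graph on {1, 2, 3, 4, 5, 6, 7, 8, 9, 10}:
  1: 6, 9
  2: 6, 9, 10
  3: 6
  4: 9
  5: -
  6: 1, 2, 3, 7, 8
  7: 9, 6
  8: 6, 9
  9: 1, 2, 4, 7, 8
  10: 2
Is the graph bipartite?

Color {5, 6, 9, 10} black and {1, 2, 3, 4, 7, 8} white. No edge joins two same-colored vertices, so the graph is bipartite.

Yes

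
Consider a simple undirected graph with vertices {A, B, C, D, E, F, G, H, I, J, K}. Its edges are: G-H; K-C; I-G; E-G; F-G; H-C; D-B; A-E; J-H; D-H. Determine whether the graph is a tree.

|V| = 11, |E| = 10.
It is connected with exactly 10 edges, hence acyclic — it is a tree.

Yes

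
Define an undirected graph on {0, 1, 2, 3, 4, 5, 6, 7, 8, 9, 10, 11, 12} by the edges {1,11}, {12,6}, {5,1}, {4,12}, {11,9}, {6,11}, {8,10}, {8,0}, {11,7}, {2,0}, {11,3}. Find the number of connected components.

2

Component: {0, 2, 8, 10}
Component: {1, 3, 4, 5, 6, 7, 9, 11, 12}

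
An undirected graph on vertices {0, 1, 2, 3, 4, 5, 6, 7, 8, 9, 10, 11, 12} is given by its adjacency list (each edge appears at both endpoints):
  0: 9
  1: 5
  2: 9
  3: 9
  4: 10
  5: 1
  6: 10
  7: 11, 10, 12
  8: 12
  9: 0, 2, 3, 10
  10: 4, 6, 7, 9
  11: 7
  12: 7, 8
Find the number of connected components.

2

Component: {1, 5}
Component: {0, 2, 3, 4, 6, 7, 8, 9, 10, 11, 12}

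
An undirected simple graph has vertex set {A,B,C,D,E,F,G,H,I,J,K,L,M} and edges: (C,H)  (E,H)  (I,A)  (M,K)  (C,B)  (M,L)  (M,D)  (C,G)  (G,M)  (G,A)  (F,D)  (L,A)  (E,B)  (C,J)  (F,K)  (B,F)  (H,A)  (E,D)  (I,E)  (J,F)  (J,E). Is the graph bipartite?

Color {B, D, G, H, I, J, K, L} black and {A, C, E, F, M} white. No edge joins two same-colored vertices, so the graph is bipartite.

Yes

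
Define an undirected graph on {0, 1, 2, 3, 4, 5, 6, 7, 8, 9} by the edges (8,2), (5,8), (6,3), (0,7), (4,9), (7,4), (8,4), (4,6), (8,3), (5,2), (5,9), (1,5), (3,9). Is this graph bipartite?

The cycle 5-2-8-5 has length 3, which is odd, so the graph is not bipartite.

No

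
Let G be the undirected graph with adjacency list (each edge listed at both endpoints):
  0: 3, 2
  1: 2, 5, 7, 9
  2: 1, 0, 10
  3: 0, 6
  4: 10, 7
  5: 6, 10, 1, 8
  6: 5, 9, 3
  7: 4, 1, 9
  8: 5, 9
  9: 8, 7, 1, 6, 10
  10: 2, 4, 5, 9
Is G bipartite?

No

9-7-1-9 is an odd cycle (length 3), and a bipartite graph can contain only even cycles.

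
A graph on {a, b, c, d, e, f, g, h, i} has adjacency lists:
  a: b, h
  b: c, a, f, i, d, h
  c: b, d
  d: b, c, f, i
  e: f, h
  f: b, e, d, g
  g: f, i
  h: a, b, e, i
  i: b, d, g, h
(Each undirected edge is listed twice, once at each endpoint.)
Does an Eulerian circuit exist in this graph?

Yes

Degrees: a:2, b:6, c:2, d:4, e:2, f:4, g:2, h:4, i:4
All degrees are even and the non-isolated vertices are connected — an Eulerian circuit exists.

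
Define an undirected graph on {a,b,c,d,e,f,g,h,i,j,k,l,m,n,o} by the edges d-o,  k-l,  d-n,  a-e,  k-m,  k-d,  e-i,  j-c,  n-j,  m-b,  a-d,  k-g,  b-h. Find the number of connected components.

2

Component: {f}
Component: {a, b, c, d, e, g, h, i, j, k, l, m, n, o}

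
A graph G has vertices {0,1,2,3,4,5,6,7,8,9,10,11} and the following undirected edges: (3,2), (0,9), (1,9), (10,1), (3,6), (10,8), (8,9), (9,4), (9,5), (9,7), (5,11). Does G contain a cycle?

Yes

The graph has 12 vertices, 11 edges, and 2 connected components.
Since 11 > 12 - 2, a cycle must exist; for instance 9-1-10-8-9.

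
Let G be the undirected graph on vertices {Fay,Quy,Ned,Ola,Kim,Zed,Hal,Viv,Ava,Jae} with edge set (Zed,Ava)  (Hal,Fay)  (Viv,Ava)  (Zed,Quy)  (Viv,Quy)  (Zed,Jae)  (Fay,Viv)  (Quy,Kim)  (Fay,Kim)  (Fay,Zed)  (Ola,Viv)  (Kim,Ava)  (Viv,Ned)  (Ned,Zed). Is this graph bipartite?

Yes

Color {Kim, Zed, Hal, Viv} black and {Fay, Quy, Ned, Ola, Ava, Jae} white. No edge joins two same-colored vertices, so the graph is bipartite.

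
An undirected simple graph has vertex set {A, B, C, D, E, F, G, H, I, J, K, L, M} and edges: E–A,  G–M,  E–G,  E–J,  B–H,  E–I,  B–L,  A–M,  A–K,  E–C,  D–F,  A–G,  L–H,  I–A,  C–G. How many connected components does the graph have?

3

Component: {D, F}
Component: {B, H, L}
Component: {A, C, E, G, I, J, K, M}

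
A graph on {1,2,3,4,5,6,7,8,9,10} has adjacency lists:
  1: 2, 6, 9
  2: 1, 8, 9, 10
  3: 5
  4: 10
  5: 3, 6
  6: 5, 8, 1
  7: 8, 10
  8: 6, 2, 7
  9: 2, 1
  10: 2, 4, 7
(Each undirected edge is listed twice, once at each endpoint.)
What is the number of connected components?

1

Component: {1, 2, 3, 4, 5, 6, 7, 8, 9, 10}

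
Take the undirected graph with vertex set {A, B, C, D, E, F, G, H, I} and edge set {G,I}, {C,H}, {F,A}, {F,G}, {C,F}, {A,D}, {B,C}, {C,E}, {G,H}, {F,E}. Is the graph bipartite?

No

C-E-F-C is an odd cycle (length 3), and a bipartite graph can contain only even cycles.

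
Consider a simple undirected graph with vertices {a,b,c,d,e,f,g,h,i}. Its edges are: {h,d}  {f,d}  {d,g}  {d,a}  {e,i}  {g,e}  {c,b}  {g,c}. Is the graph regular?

No

Degrees: a:1, b:1, c:2, d:4, e:2, f:1, g:3, h:1, i:1
Degrees are not all equal (e.g. deg(a)=1 but deg(d)=4); not regular.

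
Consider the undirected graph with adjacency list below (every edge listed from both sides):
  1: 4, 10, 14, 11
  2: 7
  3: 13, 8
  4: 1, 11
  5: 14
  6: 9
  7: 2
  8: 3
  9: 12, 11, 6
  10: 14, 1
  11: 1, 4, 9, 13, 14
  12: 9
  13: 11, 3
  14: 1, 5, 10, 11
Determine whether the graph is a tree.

No

|V| = 14, |E| = 15.
It is not connected, so it is not a tree.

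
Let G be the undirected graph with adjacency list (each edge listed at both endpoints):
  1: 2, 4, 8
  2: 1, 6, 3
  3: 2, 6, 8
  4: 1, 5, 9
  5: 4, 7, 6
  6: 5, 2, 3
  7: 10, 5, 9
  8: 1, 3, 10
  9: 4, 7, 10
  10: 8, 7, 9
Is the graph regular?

Yes

Degrees: 1:3, 2:3, 3:3, 4:3, 5:3, 6:3, 7:3, 8:3, 9:3, 10:3
Every vertex has degree 3, so the graph is 3-regular.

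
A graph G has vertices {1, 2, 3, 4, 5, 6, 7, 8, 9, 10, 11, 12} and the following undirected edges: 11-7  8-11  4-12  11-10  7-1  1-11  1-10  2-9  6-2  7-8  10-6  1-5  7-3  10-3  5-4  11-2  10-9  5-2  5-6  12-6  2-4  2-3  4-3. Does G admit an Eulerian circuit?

No

Degrees: 1:4, 2:6, 3:4, 4:4, 5:4, 6:4, 7:4, 8:2, 9:2, 10:5, 11:5, 12:2
10, 11 have odd degree; an Eulerian circuit needs every degree to be even, so none exists.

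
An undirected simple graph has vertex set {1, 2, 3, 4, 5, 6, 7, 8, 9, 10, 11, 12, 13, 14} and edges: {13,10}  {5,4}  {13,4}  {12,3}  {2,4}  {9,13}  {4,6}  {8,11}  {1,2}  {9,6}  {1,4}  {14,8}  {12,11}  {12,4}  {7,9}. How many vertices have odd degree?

8

Degrees: 1:2, 2:2, 3:1, 4:6, 5:1, 6:2, 7:1, 8:2, 9:3, 10:1, 11:2, 12:3, 13:3, 14:1
Odd-degree vertices: 3, 5, 7, 9, 10, 12, 13, 14.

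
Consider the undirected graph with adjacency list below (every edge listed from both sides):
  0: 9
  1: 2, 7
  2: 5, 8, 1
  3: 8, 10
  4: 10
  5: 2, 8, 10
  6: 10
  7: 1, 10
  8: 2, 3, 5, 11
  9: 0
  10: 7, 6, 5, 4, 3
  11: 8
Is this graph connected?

Component: {0, 9}
Component: {1, 2, 3, 4, 5, 6, 7, 8, 10, 11}
No edge joins these 2 groups, so the graph is disconnected.

No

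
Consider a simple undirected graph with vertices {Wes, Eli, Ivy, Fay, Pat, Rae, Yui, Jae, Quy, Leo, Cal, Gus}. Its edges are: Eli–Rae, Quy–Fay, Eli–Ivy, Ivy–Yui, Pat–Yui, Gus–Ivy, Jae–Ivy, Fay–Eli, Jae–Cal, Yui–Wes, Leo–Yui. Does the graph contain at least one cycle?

|V| = 12, |E| = 11, number of components = 1.
A forest on 12 vertices with 1 component has exactly 11 edges, which matches — so no cycle.

No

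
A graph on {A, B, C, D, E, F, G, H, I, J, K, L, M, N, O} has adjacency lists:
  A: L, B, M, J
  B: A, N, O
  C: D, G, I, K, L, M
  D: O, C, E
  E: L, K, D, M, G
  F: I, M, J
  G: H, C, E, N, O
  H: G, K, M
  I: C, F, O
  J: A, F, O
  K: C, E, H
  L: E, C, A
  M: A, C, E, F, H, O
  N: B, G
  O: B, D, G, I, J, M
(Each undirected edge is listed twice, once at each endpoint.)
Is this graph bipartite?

Partition the vertices as {B, D, G, I, J, K, L, M} vs {A, C, E, F, H, N, O}. Each listed edge has one endpoint in each part, so the graph is bipartite.

Yes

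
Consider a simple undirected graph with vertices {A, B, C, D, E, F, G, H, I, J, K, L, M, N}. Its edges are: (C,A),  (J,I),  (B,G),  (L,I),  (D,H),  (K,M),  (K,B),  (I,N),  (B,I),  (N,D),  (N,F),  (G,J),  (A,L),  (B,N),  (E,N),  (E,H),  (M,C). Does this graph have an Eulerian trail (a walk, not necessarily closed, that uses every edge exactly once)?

Degrees: A:2, B:4, C:2, D:2, E:2, F:1, G:2, H:2, I:4, J:2, K:2, L:2, M:2, N:5
Odd-degree vertices: F, N (2 total).
The non-isolated vertices are connected and exactly 2 have odd degree, so an Eulerian trail exists (from F to N).

Yes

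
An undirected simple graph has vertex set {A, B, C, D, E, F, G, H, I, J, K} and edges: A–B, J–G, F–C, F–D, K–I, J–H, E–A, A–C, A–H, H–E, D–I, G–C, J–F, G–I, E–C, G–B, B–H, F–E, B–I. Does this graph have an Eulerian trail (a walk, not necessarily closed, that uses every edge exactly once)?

Degrees: A:4, B:4, C:4, D:2, E:4, F:4, G:4, H:4, I:4, J:3, K:1
Odd-degree vertices: J, K (2 total).
With 2 odd-degree vertices and all edges in one connected piece, an Eulerian trail exists (from J to K).

Yes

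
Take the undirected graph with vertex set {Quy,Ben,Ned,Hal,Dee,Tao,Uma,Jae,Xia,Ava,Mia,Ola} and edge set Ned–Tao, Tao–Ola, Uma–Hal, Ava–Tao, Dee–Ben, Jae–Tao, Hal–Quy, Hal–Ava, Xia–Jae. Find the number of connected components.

Component: {Mia}
Component: {Ben, Dee}
Component: {Quy, Ned, Hal, Tao, Uma, Jae, Xia, Ava, Ola}

3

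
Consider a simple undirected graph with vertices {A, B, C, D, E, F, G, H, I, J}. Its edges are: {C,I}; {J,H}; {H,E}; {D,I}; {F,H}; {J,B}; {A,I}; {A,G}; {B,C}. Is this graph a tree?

Yes

The graph has 10 vertices and 9 edges.
Connected and |E| = |V| - 1, which characterizes a tree.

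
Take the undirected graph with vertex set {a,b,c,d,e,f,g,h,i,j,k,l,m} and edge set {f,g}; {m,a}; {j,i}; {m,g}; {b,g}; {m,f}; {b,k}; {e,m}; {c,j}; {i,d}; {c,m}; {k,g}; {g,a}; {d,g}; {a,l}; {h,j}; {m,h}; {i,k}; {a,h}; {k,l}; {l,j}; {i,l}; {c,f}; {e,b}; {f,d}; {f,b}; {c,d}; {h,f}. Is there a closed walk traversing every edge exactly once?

Yes

Degrees: a:4, b:4, c:4, d:4, e:2, f:6, g:6, h:4, i:4, j:4, k:4, l:4, m:6
All degrees are even and the non-isolated vertices are connected — an Eulerian circuit exists.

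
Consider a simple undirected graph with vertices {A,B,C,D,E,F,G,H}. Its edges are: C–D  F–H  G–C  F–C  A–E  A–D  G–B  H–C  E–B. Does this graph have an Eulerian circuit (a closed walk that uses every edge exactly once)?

Degrees: A:2, B:2, C:4, D:2, E:2, F:2, G:2, H:2
Every vertex has even degree and the edges form a single connected piece, so an Eulerian circuit exists.

Yes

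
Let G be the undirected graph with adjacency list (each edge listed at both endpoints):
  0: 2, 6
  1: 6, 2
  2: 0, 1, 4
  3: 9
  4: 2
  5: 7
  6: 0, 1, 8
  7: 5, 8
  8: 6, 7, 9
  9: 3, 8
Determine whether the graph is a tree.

No

|V| = 10, |E| = 10.
A tree on 10 vertices has exactly 9 edges; this graph has 10, so it contains a cycle and is not a tree.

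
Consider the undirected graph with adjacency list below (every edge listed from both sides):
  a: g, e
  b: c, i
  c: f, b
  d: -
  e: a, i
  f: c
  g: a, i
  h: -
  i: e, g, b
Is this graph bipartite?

Yes

Color {b, d, e, f, g, h} black and {a, c, i} white. No edge joins two same-colored vertices, so the graph is bipartite.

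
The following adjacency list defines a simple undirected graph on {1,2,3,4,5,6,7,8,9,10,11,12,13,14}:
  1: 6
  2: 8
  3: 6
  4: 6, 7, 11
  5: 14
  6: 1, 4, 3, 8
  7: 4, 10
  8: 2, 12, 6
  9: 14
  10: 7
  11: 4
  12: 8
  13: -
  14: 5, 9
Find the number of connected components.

Component: {13}
Component: {5, 9, 14}
Component: {1, 2, 3, 4, 6, 7, 8, 10, 11, 12}

3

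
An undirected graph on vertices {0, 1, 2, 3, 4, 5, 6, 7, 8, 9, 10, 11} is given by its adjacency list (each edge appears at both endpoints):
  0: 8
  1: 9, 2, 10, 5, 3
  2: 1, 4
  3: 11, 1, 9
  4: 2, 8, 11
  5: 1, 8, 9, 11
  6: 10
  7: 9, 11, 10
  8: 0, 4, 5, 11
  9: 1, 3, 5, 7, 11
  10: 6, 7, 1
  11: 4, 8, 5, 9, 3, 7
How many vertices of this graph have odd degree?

Degrees: 0:1, 1:5, 2:2, 3:3, 4:3, 5:4, 6:1, 7:3, 8:4, 9:5, 10:3, 11:6
Odd-degree vertices: 0, 1, 3, 4, 6, 7, 9, 10.

8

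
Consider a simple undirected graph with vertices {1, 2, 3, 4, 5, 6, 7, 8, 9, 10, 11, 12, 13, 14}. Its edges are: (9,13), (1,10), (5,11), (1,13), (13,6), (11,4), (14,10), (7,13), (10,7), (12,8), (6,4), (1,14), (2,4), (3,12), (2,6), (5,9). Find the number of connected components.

Component: {3, 8, 12}
Component: {1, 2, 4, 5, 6, 7, 9, 10, 11, 13, 14}

2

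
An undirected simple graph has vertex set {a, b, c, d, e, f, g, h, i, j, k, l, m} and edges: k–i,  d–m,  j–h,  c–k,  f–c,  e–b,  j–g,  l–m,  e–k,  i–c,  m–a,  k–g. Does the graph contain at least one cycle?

|V| = 13, |E| = 12, number of components = 2.
One cycle is k-c-i-k.

Yes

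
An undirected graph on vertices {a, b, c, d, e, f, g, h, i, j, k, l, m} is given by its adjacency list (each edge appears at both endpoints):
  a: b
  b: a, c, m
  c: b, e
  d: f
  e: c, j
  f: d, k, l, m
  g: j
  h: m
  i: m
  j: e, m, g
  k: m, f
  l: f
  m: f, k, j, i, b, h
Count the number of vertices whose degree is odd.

Degrees: a:1, b:3, c:2, d:1, e:2, f:4, g:1, h:1, i:1, j:3, k:2, l:1, m:6
Odd-degree vertices: a, b, d, g, h, i, j, l.

8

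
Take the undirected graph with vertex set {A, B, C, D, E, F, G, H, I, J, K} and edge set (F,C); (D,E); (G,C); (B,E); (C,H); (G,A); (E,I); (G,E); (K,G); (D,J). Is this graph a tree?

Yes

|V| = 11, |E| = 10.
It is connected with exactly 10 edges, hence acyclic — it is a tree.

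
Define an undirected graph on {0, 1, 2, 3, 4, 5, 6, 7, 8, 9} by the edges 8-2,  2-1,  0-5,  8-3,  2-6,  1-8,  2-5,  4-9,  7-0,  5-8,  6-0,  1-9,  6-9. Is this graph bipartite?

2-8-1-2 is an odd cycle (length 3), and a bipartite graph can contain only even cycles.

No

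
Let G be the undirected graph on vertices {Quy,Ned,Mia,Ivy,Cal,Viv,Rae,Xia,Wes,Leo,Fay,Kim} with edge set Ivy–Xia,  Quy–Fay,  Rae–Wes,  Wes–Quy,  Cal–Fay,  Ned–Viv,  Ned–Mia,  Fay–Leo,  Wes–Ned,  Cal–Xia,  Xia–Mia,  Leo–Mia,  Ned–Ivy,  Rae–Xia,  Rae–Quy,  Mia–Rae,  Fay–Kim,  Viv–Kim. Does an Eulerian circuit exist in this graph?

No

Degrees: Quy:3, Ned:4, Mia:4, Ivy:2, Cal:2, Viv:2, Rae:4, Xia:4, Wes:3, Leo:2, Fay:4, Kim:2
Quy, Wes have odd degree; an Eulerian circuit needs every degree to be even, so none exists.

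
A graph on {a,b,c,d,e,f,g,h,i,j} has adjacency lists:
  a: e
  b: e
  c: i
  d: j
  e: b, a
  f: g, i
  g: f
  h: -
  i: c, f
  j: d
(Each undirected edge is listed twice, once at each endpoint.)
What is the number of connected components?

4

Component: {h}
Component: {d, j}
Component: {a, b, e}
Component: {c, f, g, i}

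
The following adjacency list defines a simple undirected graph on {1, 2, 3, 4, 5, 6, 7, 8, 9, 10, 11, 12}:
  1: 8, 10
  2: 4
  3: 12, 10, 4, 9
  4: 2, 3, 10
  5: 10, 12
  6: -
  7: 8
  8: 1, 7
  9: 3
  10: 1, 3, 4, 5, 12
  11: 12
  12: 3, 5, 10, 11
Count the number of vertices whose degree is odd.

6

Degrees: 1:2, 2:1, 3:4, 4:3, 5:2, 6:0, 7:1, 8:2, 9:1, 10:5, 11:1, 12:4
Odd-degree vertices: 2, 4, 7, 9, 10, 11.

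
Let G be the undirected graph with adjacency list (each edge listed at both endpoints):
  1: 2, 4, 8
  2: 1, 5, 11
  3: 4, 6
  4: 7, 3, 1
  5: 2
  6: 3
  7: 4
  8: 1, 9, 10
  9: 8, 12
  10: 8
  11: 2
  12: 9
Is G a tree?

Yes

|V| = 12, |E| = 11.
Connected and |E| = |V| - 1, which characterizes a tree.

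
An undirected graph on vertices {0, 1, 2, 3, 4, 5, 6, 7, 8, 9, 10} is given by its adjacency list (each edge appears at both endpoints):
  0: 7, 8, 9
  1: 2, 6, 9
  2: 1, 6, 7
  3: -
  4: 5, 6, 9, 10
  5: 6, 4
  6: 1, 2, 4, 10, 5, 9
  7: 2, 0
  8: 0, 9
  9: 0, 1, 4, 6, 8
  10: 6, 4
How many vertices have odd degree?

4

Degrees: 0:3, 1:3, 2:3, 3:0, 4:4, 5:2, 6:6, 7:2, 8:2, 9:5, 10:2
Odd-degree vertices: 0, 1, 2, 9.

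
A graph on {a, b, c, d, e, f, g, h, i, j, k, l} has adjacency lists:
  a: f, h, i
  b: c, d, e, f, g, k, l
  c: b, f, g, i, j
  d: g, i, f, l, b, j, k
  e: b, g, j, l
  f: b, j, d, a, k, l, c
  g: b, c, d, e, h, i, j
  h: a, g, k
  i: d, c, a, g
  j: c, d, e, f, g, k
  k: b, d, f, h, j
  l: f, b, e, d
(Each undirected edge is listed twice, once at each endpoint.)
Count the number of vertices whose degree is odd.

8

Degrees: a:3, b:7, c:5, d:7, e:4, f:7, g:7, h:3, i:4, j:6, k:5, l:4
Odd-degree vertices: a, b, c, d, f, g, h, k.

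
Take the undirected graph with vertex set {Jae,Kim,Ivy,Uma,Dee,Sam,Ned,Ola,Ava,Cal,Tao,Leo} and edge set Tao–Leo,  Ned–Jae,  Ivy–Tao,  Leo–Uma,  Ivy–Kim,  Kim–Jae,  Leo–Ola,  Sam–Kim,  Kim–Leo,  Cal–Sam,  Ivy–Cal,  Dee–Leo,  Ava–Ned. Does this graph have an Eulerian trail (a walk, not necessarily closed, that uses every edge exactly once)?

No

Degrees: Jae:2, Kim:4, Ivy:3, Uma:1, Dee:1, Sam:2, Ned:2, Ola:1, Ava:1, Cal:2, Tao:2, Leo:5
Odd-degree vertices: Ivy, Uma, Dee, Ola, Ava, Leo (6 total).
An Eulerian trail requires 0 or 2 odd-degree vertices; here there are 6.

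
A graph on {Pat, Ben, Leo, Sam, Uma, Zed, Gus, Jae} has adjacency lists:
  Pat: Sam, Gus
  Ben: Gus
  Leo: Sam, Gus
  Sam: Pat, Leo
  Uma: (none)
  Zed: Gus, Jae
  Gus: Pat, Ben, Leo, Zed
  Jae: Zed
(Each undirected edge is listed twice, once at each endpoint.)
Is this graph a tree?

The graph has 8 vertices and 7 edges.
It splits into 2 components, so it cannot be a tree.

No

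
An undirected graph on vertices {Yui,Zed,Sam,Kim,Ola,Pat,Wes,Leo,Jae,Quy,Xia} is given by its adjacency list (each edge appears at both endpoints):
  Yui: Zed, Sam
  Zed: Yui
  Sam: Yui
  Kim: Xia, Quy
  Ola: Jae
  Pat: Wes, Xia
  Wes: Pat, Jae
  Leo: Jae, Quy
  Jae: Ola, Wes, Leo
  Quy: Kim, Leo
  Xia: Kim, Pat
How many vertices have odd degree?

4

Degrees: Yui:2, Zed:1, Sam:1, Kim:2, Ola:1, Pat:2, Wes:2, Leo:2, Jae:3, Quy:2, Xia:2
Odd-degree vertices: Zed, Sam, Ola, Jae.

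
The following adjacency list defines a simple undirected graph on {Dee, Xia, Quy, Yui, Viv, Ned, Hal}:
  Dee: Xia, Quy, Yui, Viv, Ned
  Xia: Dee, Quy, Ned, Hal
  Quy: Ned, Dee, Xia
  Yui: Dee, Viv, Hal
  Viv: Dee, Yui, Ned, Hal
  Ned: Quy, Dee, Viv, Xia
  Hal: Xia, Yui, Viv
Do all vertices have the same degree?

No

Degrees: Dee:5, Xia:4, Quy:3, Yui:3, Viv:4, Ned:4, Hal:3
Degrees are not all equal (e.g. deg(Quy)=3 but deg(Dee)=5); not regular.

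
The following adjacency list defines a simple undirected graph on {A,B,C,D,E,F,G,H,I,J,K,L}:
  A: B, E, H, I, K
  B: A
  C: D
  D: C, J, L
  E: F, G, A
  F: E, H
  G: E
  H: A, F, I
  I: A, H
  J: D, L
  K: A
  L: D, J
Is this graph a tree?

|V| = 12, |E| = 13.
It splits into 2 components, so it cannot be a tree.

No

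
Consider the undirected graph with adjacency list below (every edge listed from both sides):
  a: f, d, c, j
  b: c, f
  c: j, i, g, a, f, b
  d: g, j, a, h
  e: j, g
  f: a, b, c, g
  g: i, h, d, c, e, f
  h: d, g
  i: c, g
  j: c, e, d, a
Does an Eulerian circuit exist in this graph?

Degrees: a:4, b:2, c:6, d:4, e:2, f:4, g:6, h:2, i:2, j:4
Every vertex has even degree and the edges form a single connected piece, so an Eulerian circuit exists.

Yes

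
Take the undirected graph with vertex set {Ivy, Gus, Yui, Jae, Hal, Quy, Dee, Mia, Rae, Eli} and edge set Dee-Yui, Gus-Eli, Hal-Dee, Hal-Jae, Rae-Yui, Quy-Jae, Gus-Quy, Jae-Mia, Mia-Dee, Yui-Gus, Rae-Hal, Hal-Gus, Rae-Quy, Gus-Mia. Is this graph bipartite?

Yes

A valid 2-coloring puts {Ivy, Yui, Hal, Quy, Mia, Eli} on one side and {Gus, Jae, Dee, Rae} on the other; every edge crosses between the two sides.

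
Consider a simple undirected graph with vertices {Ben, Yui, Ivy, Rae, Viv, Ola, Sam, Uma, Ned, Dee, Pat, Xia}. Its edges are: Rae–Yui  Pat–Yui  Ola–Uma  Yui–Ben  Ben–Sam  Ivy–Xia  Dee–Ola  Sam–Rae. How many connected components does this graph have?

5

Component: {Viv}
Component: {Ned}
Component: {Ivy, Xia}
Component: {Ola, Uma, Dee}
Component: {Ben, Yui, Rae, Sam, Pat}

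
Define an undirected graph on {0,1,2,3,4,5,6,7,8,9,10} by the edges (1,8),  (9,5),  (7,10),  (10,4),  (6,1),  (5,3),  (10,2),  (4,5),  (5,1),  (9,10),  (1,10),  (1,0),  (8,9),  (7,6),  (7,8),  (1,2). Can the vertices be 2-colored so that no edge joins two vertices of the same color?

No

1-2-10-1 is an odd cycle (length 3), and a bipartite graph can contain only even cycles.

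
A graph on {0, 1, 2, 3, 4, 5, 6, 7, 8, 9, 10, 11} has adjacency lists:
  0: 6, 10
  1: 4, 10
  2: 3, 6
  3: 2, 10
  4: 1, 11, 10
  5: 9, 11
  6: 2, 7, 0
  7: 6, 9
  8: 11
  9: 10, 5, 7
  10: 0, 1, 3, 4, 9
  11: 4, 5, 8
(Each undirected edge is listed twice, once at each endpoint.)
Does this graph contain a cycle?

Yes

|V| = 12, |E| = 15, number of components = 1.
One cycle is 10-1-4-11-5-9-10.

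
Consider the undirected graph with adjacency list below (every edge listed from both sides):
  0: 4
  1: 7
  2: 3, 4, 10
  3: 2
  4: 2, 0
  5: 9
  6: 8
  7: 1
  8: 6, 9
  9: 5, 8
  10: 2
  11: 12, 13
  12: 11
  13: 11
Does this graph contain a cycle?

No

The graph has 14 vertices, 10 edges, and 4 connected components.
A forest on 14 vertices with 4 components has exactly 10 edges, which matches — so no cycle.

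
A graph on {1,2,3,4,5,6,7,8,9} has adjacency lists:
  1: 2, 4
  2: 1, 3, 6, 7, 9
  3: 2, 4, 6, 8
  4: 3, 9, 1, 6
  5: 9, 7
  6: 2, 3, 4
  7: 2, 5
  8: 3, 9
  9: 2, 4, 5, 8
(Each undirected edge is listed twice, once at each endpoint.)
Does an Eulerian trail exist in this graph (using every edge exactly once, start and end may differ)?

Yes

Degrees: 1:2, 2:5, 3:4, 4:4, 5:2, 6:3, 7:2, 8:2, 9:4
Odd-degree vertices: 2, 6 (2 total).
With 2 odd-degree vertices and all edges in one connected piece, an Eulerian trail exists (from 2 to 6).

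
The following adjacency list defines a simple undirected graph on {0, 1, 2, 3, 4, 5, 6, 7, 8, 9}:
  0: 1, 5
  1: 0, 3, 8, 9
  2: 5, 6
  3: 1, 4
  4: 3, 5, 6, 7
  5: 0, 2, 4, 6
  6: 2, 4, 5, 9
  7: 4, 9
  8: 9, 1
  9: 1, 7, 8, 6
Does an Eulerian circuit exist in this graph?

Degrees: 0:2, 1:4, 2:2, 3:2, 4:4, 5:4, 6:4, 7:2, 8:2, 9:4
All degrees are even and the non-isolated vertices are connected — an Eulerian circuit exists.

Yes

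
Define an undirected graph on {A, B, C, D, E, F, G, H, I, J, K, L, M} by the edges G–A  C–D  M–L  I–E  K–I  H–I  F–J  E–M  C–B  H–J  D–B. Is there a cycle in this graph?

|V| = 13, |E| = 11, number of components = 3.
Since 11 > 13 - 3, a cycle must exist; for instance B-D-C-B.

Yes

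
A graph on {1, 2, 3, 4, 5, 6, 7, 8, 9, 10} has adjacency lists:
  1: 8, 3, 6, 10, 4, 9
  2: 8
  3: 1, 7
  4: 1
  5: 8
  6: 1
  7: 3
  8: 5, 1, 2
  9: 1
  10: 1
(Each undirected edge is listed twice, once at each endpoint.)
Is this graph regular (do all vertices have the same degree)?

Degrees: 1:6, 2:1, 3:2, 4:1, 5:1, 6:1, 7:1, 8:3, 9:1, 10:1
Vertex 2 has degree 1 while 1 has degree 6, so the graph is not regular.

No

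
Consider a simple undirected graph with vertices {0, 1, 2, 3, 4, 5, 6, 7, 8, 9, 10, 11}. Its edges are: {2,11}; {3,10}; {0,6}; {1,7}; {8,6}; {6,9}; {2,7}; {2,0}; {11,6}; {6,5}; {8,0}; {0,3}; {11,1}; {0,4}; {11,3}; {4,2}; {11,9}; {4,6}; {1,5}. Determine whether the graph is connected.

Starting from 0 and exploring outward reaches every vertex (0, 6, 4, 8, 2, 3, 11, 5, 9, 7, 10, 1); the graph is connected.

Yes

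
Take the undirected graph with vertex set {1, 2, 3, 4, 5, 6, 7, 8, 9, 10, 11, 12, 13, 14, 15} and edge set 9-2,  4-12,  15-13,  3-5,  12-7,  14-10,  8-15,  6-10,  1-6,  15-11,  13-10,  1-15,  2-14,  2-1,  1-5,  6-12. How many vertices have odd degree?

Degrees: 1:4, 2:3, 3:1, 4:1, 5:2, 6:3, 7:1, 8:1, 9:1, 10:3, 11:1, 12:3, 13:2, 14:2, 15:4
Odd-degree vertices: 2, 3, 4, 6, 7, 8, 9, 10, 11, 12.

10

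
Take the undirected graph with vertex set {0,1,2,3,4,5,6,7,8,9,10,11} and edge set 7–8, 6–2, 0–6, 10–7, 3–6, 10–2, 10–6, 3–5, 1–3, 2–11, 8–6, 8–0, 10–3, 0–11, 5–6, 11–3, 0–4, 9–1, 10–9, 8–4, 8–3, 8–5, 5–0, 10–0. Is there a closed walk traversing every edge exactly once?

Degrees: 0:6, 1:2, 2:3, 3:6, 4:2, 5:4, 6:6, 7:2, 8:6, 9:2, 10:6, 11:3
Vertices with odd degree: 2, 11. An Eulerian circuit requires all degrees even.

No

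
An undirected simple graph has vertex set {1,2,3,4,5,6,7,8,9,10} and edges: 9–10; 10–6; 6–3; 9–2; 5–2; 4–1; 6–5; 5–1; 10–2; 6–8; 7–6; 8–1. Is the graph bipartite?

2-9-10-2 is an odd cycle (length 3), and a bipartite graph can contain only even cycles.

No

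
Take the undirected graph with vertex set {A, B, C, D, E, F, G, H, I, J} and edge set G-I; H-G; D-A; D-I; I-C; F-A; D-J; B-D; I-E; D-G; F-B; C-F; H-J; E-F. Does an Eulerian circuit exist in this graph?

Degrees: A:2, B:2, C:2, D:5, E:2, F:4, G:3, H:2, I:4, J:2
Vertices with odd degree: D, G. An Eulerian circuit requires all degrees even.

No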